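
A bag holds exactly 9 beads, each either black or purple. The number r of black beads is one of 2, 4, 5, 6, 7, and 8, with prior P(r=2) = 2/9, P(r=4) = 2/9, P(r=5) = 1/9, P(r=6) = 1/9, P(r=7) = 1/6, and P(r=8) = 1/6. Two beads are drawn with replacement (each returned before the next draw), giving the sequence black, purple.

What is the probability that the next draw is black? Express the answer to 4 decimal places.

0.5332

The likelihood of the observed sequence under each hypothesis: P(data | r = 2) = (2/9)(7/9) = 14/81; P(data | r = 4) = (4/9)(5/9) = 20/81; P(data | r = 5) = (5/9)(4/9) = 20/81; P(data | r = 6) = (6/9)(3/9) = 2/9; P(data | r = 7) = (7/9)(2/9) = 14/81; P(data | r = 8) = (8/9)(1/9) = 8/81.
The prior-weighted likelihoods are 2/9 · 14/81 = 28/729, 2/9 · 20/81 = 40/729, 1/9 · 20/81 = 20/729, 1/9 · 2/9 = 2/81, 1/6 · 14/81 = 7/243, 1/6 · 8/81 = 4/243; with total 139/729.
The posterior is then P(r = 2 | data) = 0.20144, P(r = 4 | data) = 0.28777, P(r = 5 | data) = 0.14388, P(r = 6 | data) = 0.1295, P(r = 7 | data) = 0.15108, P(r = 8 | data) = 0.086331.
The predictive probability is P(black next | data) = (2/9)(0.20144) + (4/9)(0.28777) + (5/9)(0.14388) + (2/3)(0.1295) + (7/9)(0.15108) + (8/9)(0.086331) = 0.53317.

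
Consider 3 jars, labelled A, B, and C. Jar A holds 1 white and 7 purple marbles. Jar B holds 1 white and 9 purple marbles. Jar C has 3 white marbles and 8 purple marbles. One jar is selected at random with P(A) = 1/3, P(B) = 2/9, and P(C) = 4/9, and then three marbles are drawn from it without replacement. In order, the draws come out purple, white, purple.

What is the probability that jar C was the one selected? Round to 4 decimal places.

The likelihood of the observed sequence under each hypothesis: P(data | jar A) = (7/8)(1/7)(6/6) = 0.125; P(data | jar B) = (9/10)(1/9)(8/8) = 0.1; P(data | jar C) = (8/11)(3/10)(7/9) = 0.1697.
Weighting by the prior gives 1/3 · 0.125 = 0.041667, 2/9 · 0.1 = 0.022222, 4/9 · 0.1697 = 0.075421; with total 0.13931.
Hence P(jar C | data) = (0.075421) / (0.13931) = 0.54139.

0.5414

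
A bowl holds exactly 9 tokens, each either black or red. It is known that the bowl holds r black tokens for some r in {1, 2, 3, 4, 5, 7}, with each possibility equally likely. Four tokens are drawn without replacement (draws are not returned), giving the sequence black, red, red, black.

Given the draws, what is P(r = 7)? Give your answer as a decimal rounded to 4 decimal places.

For each hypothesis, P(data | H) works out to: P(data | r = 1) = (1/9)(8/8)(7/7)(0/6) = 0; P(data | r = 2) = (2/9)(7/8)(6/7)(1/6) = 1/36; P(data | r = 3) = (3/9)(6/8)(5/7)(2/6) = 5/84; P(data | r = 4) = (4/9)(5/8)(4/7)(3/6) = 5/63; P(data | r = 5) = (5/9)(4/8)(3/7)(4/6) = 5/63; P(data | r = 7) = (7/9)(2/8)(1/7)(6/6) = 1/36.
Multiplying each by its prior: 1/6 · 0 = 0, 1/6 · 1/36 = 1/216, 1/6 · 5/84 = 5/504, 1/6 · 5/63 = 5/378, 1/6 · 5/63 = 5/378, 1/6 · 1/36 = 1/216; summing to 23/504.
Hence P(r = 7 | data) = (1/216) / (23/504) = 7/69.

0.1014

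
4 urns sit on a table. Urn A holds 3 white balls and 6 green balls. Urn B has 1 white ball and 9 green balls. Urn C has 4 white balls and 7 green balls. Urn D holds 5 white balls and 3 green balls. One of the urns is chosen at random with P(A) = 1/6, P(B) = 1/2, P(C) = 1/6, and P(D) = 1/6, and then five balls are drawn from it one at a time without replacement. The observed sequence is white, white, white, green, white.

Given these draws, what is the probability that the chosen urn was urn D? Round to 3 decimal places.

0.946

The likelihood of the observed sequence under each hypothesis: P(data | urn A) = (3/9)(2/8)(1/7)(6/6)(0/5) = 0; P(data | urn B) = (1/10)(0/9) = 0; P(data | urn C) = (4/11)(3/10)(2/9)(7/8)(1/7) = 0.0030303; P(data | urn D) = (5/8)(4/7)(3/6)(3/5)(2/4) = 0.053571.
The prior-weighted likelihoods are 1/6 · 0 = 0, 1/2 · 0 = 0, 1/6 · 0.0030303 = 0.00050505, 1/6 · 0.053571 = 0.0089286; these sum to 0.0094336.
So P(urn D | data) = (0.0089286) / (0.0094336) = 0.94646.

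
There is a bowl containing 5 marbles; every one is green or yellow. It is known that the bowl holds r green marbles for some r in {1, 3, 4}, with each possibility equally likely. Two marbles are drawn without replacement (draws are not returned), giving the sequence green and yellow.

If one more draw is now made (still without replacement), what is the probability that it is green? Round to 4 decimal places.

0.5714

For each hypothesis, P(data | H) works out to: P(data | r = 1) = (1/5)(4/4) = 1/5; P(data | r = 3) = (3/5)(2/4) = 3/10; P(data | r = 4) = (4/5)(1/4) = 1/5.
The prior-weighted likelihoods are 1/3 · 1/5 = 1/15, 1/3 · 3/10 = 1/10, 1/3 · 1/5 = 1/15; summing to 7/30.
Dividing through by the total gives posterior P(r = 1 | data) = 2/7, P(r = 3 | data) = 3/7, P(r = 4 | data) = 2/7.
The predictive probability is P(green next | data) = (0)(2/7) + (2/3)(3/7) + (1)(2/7) = 4/7.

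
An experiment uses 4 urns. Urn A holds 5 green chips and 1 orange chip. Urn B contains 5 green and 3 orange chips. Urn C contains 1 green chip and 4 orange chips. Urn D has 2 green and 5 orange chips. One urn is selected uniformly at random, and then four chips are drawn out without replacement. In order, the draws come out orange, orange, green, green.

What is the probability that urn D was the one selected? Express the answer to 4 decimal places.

0.4000

The likelihood of the observed sequence under each hypothesis: P(data | urn A) = (1/6)(0/5) = 0; P(data | urn B) = (3/8)(2/7)(5/6)(4/5) = 1/14; P(data | urn C) = (4/5)(3/4)(1/3)(0/2) = 0; P(data | urn D) = (5/7)(4/6)(2/5)(1/4) = 1/21.
Multiplying each by its prior: 1/4 · 0 = 0, 1/4 · 1/14 = 1/56, 1/4 · 0 = 0, 1/4 · 1/21 = 1/84; summing to 5/168.
So P(urn D | data) = (1/84) / (5/168) = 2/5.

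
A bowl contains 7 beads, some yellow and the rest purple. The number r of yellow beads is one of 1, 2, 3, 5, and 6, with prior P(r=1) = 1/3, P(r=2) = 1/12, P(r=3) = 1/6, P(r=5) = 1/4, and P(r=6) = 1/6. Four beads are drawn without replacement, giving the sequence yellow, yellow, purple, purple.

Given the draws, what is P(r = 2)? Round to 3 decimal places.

Compute the likelihood of the observed sequence for each case: P(data | r = 1) = (1/7)(0/6) = 0; P(data | r = 2) = (2/7)(1/6)(5/5)(4/4) = 1/21; P(data | r = 3) = (3/7)(2/6)(4/5)(3/4) = 3/35; P(data | r = 5) = (5/7)(4/6)(2/5)(1/4) = 1/21; P(data | r = 6) = (6/7)(5/6)(1/5)(0/4) = 0.
Multiplying each by its prior: 1/3 · 0 = 0, 1/12 · 1/21 = 1/252, 1/6 · 3/35 = 1/70, 1/4 · 1/21 = 1/84, 1/6 · 0 = 0; these sum to 19/630.
Hence P(r = 2 | data) = (1/252) / (19/630) = 5/38.

0.132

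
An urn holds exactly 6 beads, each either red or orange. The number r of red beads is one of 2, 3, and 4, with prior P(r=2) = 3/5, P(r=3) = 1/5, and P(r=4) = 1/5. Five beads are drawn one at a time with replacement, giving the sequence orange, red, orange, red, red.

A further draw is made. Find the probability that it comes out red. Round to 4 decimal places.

Under each hypothesis, the probability of the observed sequence is: P(data | r = 2) = (4/6)(2/6)(4/6)(2/6)(2/6) = 0.016461; P(data | r = 3) = (3/6)(3/6)(3/6)(3/6)(3/6) = 0.03125; P(data | r = 4) = (2/6)(4/6)(2/6)(4/6)(4/6) = 0.032922.
Weighting by the prior gives 3/5 · 0.016461 = 0.0098765, 1/5 · 0.03125 = 0.00625, 1/5 · 0.032922 = 0.0065844; with total 0.022711.
Dividing through by the total gives posterior P(r = 2 | data) = 0.43488, P(r = 3 | data) = 0.2752, P(r = 4 | data) = 0.28992.
The predictive probability is P(red next | data) = (1/3)(0.43488) + (1/2)(0.2752) + (2/3)(0.28992) = 0.47584.

0.4758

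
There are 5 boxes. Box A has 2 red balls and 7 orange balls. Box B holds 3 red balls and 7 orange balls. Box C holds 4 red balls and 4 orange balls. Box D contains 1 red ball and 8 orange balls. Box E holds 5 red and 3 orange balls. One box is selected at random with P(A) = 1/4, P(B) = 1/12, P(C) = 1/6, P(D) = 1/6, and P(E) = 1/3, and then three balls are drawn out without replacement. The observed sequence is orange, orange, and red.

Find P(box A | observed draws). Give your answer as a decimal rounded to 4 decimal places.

The likelihood of the observed sequence under each hypothesis: P(data | box A) = (7/9)(6/8)(2/7) = 0.16667; P(data | box B) = (7/10)(6/9)(3/8) = 0.175; P(data | box C) = (4/8)(3/7)(4/6) = 0.14286; P(data | box D) = (8/9)(7/8)(1/7) = 0.11111; P(data | box E) = (3/8)(2/7)(5/6) = 0.089286.
Weighting by the prior gives 1/4 · 0.16667 = 0.041667, 1/12 · 0.175 = 0.014583, 1/6 · 0.14286 = 0.02381, 1/6 · 0.11111 = 0.018519, 1/3 · 0.089286 = 0.029762; with total 0.12834.
So P(box A | data) = (0.041667) / (0.12834) = 0.32466.

0.3247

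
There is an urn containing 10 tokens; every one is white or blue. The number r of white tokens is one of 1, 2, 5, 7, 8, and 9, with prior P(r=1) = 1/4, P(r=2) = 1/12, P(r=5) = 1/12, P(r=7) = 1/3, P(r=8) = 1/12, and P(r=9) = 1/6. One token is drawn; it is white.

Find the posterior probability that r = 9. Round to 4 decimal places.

0.2813

The likelihood of this draw under each hypothesis: P(data | r = 1) = (1/10) = 1/10; P(data | r = 2) = (2/10) = 1/5; P(data | r = 5) = (5/10) = 1/2; P(data | r = 7) = (7/10) = 7/10; P(data | r = 8) = (8/10) = 4/5; P(data | r = 9) = (9/10) = 9/10.
Multiplying each by its prior: 1/4 · 1/10 = 1/40, 1/12 · 1/5 = 1/60, 1/12 · 1/2 = 1/24, 1/3 · 7/10 = 7/30, 1/12 · 4/5 = 1/15, 1/6 · 9/10 = 3/20; these sum to 8/15.
Hence P(r = 9 | data) = (3/20) / (8/15) = 9/32.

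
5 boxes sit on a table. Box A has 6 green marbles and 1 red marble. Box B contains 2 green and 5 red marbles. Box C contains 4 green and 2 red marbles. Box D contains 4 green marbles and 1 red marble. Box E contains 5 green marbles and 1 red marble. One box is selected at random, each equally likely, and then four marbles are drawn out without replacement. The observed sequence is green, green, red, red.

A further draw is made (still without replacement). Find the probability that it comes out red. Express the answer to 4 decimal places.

Under each hypothesis, the probability of the observed sequence is: P(data | box A) = (6/7)(5/6)(1/5)(0/4) = 0; P(data | box B) = (2/7)(1/6)(5/5)(4/4) = 1/21; P(data | box C) = (4/6)(3/5)(2/4)(1/3) = 1/15; P(data | box D) = (4/5)(3/4)(1/3)(0/2) = 0; P(data | box E) = (5/6)(4/5)(1/4)(0/3) = 0.
Weighting by the prior gives 1/5 · 0 = 0, 1/5 · 1/21 = 1/105, 1/5 · 1/15 = 1/75, 1/5 · 0 = 0, 1/5 · 0 = 0; these sum to 4/175.
Dividing through by the total gives posterior P(box A | data) = 0, P(box B | data) = 5/12, P(box C | data) = 7/12, P(box D | data) = 0, P(box E | data) = 0.
The predictive probability is P(red next | data) = (1)(5/12) + (0)(7/12) = 5/12.

0.4167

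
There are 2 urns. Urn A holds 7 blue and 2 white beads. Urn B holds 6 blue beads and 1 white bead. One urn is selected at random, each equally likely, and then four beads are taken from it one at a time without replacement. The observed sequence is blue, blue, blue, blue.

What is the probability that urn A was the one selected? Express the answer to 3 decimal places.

0.393

Under each hypothesis, the probability of the observed sequence is: P(data | urn A) = (7/9)(6/8)(5/7)(4/6) = 5/18; P(data | urn B) = (6/7)(5/6)(4/5)(3/4) = 3/7.
The prior-weighted likelihoods are 1/2 · 5/18 = 5/36, 1/2 · 3/7 = 3/14; with total 89/252.
Therefore the posterior P(urn A | data) = (5/36) / (89/252) = 35/89.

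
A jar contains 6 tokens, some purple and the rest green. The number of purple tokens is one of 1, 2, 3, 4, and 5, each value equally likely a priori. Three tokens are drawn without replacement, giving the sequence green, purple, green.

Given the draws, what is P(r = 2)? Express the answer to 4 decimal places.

Under each hypothesis, the probability of the observed sequence is: P(data | r = 1) = (5/6)(1/5)(4/4) = 1/6; P(data | r = 2) = (4/6)(2/5)(3/4) = 1/5; P(data | r = 3) = (3/6)(3/5)(2/4) = 3/20; P(data | r = 4) = (2/6)(4/5)(1/4) = 1/15; P(data | r = 5) = (1/6)(5/5)(0/4) = 0.
Weighting by the prior gives 1/5 · 1/6 = 1/30, 1/5 · 1/5 = 1/25, 1/5 · 3/20 = 3/100, 1/5 · 1/15 = 1/75, 1/5 · 0 = 0; these sum to 7/60.
By Bayes' rule, P(r = 2 | data) = (1/25) / (7/60) = 12/35.

0.3429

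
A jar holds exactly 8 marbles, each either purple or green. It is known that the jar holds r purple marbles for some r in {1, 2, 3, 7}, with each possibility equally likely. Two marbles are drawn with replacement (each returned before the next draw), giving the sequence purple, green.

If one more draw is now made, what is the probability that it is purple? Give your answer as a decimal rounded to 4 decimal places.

0.3811

Under each hypothesis, the probability of the observed sequence is: P(data | r = 1) = (1/8)(7/8) = 7/64; P(data | r = 2) = (2/8)(6/8) = 3/16; P(data | r = 3) = (3/8)(5/8) = 15/64; P(data | r = 7) = (7/8)(1/8) = 7/64.
The prior-weighted likelihoods are 1/4 · 7/64 = 7/256, 1/4 · 3/16 = 3/64, 1/4 · 15/64 = 15/256, 1/4 · 7/64 = 7/256; with total 41/256.
Dividing through by the total gives posterior P(r = 1 | data) = 7/41, P(r = 2 | data) = 12/41, P(r = 3 | data) = 15/41, P(r = 7 | data) = 7/41.
So P(purple next | data) = Σ P(purple next | H) P(H | data) = (1/8)(7/41) + (1/4)(12/41) + (3/8)(15/41) + (7/8)(7/41) = 125/328.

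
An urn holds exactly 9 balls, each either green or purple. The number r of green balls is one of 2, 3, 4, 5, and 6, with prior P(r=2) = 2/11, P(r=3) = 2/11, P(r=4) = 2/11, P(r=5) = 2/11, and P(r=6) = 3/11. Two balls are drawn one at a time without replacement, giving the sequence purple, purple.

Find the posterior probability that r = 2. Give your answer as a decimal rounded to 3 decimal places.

0.372

The likelihood of the observed sequence under each hypothesis: P(data | r = 2) = (7/9)(6/8) = 7/12; P(data | r = 3) = (6/9)(5/8) = 5/12; P(data | r = 4) = (5/9)(4/8) = 5/18; P(data | r = 5) = (4/9)(3/8) = 1/6; P(data | r = 6) = (3/9)(2/8) = 1/12.
Multiplying each by its prior: 2/11 · 7/12 = 7/66, 2/11 · 5/12 = 5/66, 2/11 · 5/18 = 5/99, 2/11 · 1/6 = 1/33, 3/11 · 1/12 = 1/44; summing to 113/396.
By Bayes' rule, P(r = 2 | data) = (7/66) / (113/396) = 42/113.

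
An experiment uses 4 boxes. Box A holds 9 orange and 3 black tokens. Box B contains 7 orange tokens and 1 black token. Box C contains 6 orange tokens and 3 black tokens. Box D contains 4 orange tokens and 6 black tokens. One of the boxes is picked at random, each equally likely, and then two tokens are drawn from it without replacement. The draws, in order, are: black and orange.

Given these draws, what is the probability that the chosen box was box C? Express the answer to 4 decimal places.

Under each hypothesis, the probability of the observed sequence is: P(data | box A) = (3/12)(9/11) = 0.20455; P(data | box B) = (1/8)(7/7) = 0.125; P(data | box C) = (3/9)(6/8) = 0.25; P(data | box D) = (6/10)(4/9) = 0.26667.
The prior-weighted likelihoods are 1/4 · 0.20455 = 0.051136, 1/4 · 0.125 = 0.03125, 1/4 · 0.25 = 0.0625, 1/4 · 0.26667 = 0.066667; with total 0.21155.
By Bayes' rule, P(box C | data) = (0.0625) / (0.21155) = 0.29543.

0.2954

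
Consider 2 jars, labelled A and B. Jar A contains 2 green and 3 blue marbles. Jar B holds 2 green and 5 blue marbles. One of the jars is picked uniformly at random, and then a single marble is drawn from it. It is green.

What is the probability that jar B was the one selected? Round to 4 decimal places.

0.4167

Compute the likelihood of this draw for each case: P(data | jar A) = (2/5) = 2/5; P(data | jar B) = (2/7) = 2/7.
The prior-weighted likelihoods are 1/2 · 2/5 = 1/5, 1/2 · 2/7 = 1/7; these sum to 12/35.
So P(jar B | data) = (1/7) / (12/35) = 5/12.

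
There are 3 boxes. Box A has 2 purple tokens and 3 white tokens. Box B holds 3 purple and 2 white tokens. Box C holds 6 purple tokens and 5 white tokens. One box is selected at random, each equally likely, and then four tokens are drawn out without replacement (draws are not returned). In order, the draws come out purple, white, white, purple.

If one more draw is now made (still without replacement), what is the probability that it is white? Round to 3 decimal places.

Under each hypothesis, the probability of the observed sequence is: P(data | box A) = (2/5)(3/4)(2/3)(1/2) = 1/10; P(data | box B) = (3/5)(2/4)(1/3)(2/2) = 1/10; P(data | box C) = (6/11)(5/10)(4/9)(5/8) = 5/66.
The prior-weighted likelihoods are 1/3 · 1/10 = 1/30, 1/3 · 1/10 = 1/30, 1/3 · 5/66 = 5/198; with total 91/990.
Dividing through by the total gives posterior P(box A | data) = 33/91, P(box B | data) = 33/91, P(box C | data) = 25/91.
So P(white next | data) = Σ P(white next | H) P(H | data) = (1)(33/91) + (0)(33/91) + (3/7)(25/91) = 306/637.

0.480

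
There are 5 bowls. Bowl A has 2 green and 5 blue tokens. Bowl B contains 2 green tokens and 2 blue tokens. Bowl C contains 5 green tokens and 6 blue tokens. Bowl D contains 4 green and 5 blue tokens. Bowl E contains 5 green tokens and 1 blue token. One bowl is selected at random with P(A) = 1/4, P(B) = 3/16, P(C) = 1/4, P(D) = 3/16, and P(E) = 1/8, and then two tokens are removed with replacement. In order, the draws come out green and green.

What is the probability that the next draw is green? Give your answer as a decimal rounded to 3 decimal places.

0.583

The likelihood of the observed sequence under each hypothesis: P(data | bowl A) = (2/7)(2/7) = 0.081633; P(data | bowl B) = (2/4)(2/4) = 0.25; P(data | bowl C) = (5/11)(5/11) = 0.20661; P(data | bowl D) = (4/9)(4/9) = 0.19753; P(data | bowl E) = (5/6)(5/6) = 0.69444.
Weighting by the prior gives 1/4 · 0.081633 = 0.020408, 3/16 · 0.25 = 0.046875, 1/4 · 0.20661 = 0.051653, 3/16 · 0.19753 = 0.037037, 1/8 · 0.69444 = 0.086806; with total 0.24278.
Normalising, the posterior is P(bowl A | data) = 0.084061, P(bowl B | data) = 0.19308, P(bowl C | data) = 0.21276, P(bowl D | data) = 0.15255, P(bowl E | data) = 0.35755.
So P(green next | data) = Σ P(green next | H) P(H | data) = (2/7)(0.084061) + (1/2)(0.19308) + (5/11)(0.21276) + (4/9)(0.15255) + (5/6)(0.35755) = 0.58302.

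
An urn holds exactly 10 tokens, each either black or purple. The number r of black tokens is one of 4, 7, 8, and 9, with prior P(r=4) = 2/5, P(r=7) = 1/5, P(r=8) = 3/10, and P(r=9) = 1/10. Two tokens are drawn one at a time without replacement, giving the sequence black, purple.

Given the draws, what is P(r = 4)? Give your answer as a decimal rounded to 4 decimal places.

For each hypothesis, P(data | H) works out to: P(data | r = 4) = (4/10)(6/9) = 4/15; P(data | r = 7) = (7/10)(3/9) = 7/30; P(data | r = 8) = (8/10)(2/9) = 8/45; P(data | r = 9) = (9/10)(1/9) = 1/10.
Weighting by the prior gives 2/5 · 4/15 = 8/75, 1/5 · 7/30 = 7/150, 3/10 · 8/45 = 4/75, 1/10 · 1/10 = 1/100; summing to 13/60.
So P(r = 4 | data) = (8/75) / (13/60) = 32/65.

0.4923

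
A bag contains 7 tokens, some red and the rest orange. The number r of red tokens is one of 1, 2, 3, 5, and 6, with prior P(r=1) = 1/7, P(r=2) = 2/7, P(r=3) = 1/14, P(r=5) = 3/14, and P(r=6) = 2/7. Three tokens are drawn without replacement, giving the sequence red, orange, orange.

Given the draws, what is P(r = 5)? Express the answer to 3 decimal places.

0.105

The likelihood of the observed sequence under each hypothesis: P(data | r = 1) = (1/7)(6/6)(5/5) = 0.14286; P(data | r = 2) = (2/7)(5/6)(4/5) = 0.19048; P(data | r = 3) = (3/7)(4/6)(3/5) = 0.17143; P(data | r = 5) = (5/7)(2/6)(1/5) = 0.047619; P(data | r = 6) = (6/7)(1/6)(0/5) = 0.
Multiplying each by its prior: 1/7 · 0.14286 = 0.020408, 2/7 · 0.19048 = 0.054422, 1/14 · 0.17143 = 0.012245, 3/14 · 0.047619 = 0.010204, 2/7 · 0 = 0; summing to 0.097279.
By Bayes' rule, P(r = 5 | data) = (0.010204) / (0.097279) = 0.1049.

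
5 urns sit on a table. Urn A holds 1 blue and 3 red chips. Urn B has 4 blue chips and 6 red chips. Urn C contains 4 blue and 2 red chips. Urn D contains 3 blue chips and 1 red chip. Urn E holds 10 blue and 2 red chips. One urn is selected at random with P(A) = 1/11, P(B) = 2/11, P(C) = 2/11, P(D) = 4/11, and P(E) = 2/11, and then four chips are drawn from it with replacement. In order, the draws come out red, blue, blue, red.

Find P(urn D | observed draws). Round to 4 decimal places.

0.3283

The likelihood of the observed sequence under each hypothesis: P(data | urn A) = (3/4)(1/4)(1/4)(3/4) = 0.035156; P(data | urn B) = (6/10)(4/10)(4/10)(6/10) = 0.0576; P(data | urn C) = (2/6)(4/6)(4/6)(2/6) = 0.049383; P(data | urn D) = (1/4)(3/4)(3/4)(1/4) = 0.035156; P(data | urn E) = (2/12)(10/12)(10/12)(2/12) = 0.01929.
The prior-weighted likelihoods are 1/11 · 0.035156 = 0.003196, 2/11 · 0.0576 = 0.010473, 2/11 · 0.049383 = 0.0089787, 4/11 · 0.035156 = 0.012784, 2/11 · 0.01929 = 0.0035073; these sum to 0.038939.
So P(urn D | data) = (0.012784) / (0.038939) = 0.32831.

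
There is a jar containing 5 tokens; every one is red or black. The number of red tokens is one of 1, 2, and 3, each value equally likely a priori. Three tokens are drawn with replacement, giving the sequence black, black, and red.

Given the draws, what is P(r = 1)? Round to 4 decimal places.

0.3478

Compute the likelihood of the observed sequence for each case: P(data | r = 1) = (4/5)(4/5)(1/5) = 16/125; P(data | r = 2) = (3/5)(3/5)(2/5) = 18/125; P(data | r = 3) = (2/5)(2/5)(3/5) = 12/125.
Multiplying each by its prior: 1/3 · 16/125 = 16/375, 1/3 · 18/125 = 6/125, 1/3 · 12/125 = 4/125; summing to 46/375.
By Bayes' rule, P(r = 1 | data) = (16/375) / (46/375) = 8/23.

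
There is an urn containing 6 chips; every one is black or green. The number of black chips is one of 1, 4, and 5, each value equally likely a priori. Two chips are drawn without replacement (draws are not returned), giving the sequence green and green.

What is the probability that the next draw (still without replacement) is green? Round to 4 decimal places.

0.6818

Under each hypothesis, the probability of the observed sequence is: P(data | r = 1) = (5/6)(4/5) = 2/3; P(data | r = 4) = (2/6)(1/5) = 1/15; P(data | r = 5) = (1/6)(0/5) = 0.
The prior-weighted likelihoods are 1/3 · 2/3 = 2/9, 1/3 · 1/15 = 1/45, 1/3 · 0 = 0; with total 11/45.
The posterior is then P(r = 1 | data) = 10/11, P(r = 4 | data) = 1/11, P(r = 5 | data) = 0.
Averaging over the posterior, P(green next | data) = (3/4)(10/11) + (0)(1/11) = 15/22.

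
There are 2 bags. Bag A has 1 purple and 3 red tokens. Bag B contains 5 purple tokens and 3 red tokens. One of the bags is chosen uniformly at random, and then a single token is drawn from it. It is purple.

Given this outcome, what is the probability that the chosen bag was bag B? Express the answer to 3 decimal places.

0.714

The likelihood of this draw under each hypothesis: P(data | bag A) = (1/4) = 1/4; P(data | bag B) = (5/8) = 5/8.
Multiplying each by its prior: 1/2 · 1/4 = 1/8, 1/2 · 5/8 = 5/16; with total 7/16.
Therefore the posterior P(bag B | data) = (5/16) / (7/16) = 5/7.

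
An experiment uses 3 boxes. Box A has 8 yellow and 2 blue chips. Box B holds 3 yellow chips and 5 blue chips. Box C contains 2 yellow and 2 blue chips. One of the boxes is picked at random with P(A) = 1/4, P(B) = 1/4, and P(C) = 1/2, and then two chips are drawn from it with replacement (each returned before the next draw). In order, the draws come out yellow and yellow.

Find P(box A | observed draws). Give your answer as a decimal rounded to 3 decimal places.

0.500

Compute the likelihood of the observed sequence for each case: P(data | box A) = (8/10)(8/10) = 0.64; P(data | box B) = (3/8)(3/8) = 0.14062; P(data | box C) = (2/4)(2/4) = 0.25.
Weighting by the prior gives 1/4 · 0.64 = 0.16, 1/4 · 0.14062 = 0.035156, 1/2 · 0.25 = 0.125; these sum to 0.32016.
Hence P(box A | data) = (0.16) / (0.32016) = 0.49976.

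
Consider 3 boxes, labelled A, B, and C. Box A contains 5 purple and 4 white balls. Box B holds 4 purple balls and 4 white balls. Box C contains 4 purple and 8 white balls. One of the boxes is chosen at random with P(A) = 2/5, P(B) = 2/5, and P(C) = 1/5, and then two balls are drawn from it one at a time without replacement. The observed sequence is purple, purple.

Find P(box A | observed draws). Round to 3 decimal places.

The likelihood of the observed sequence under each hypothesis: P(data | box A) = (5/9)(4/8) = 5/18; P(data | box B) = (4/8)(3/7) = 3/14; P(data | box C) = (4/12)(3/11) = 1/11.
Multiplying each by its prior: 2/5 · 5/18 = 1/9, 2/5 · 3/14 = 3/35, 1/5 · 1/11 = 1/55; with total 149/693.
So P(box A | data) = (1/9) / (149/693) = 77/149.

0.517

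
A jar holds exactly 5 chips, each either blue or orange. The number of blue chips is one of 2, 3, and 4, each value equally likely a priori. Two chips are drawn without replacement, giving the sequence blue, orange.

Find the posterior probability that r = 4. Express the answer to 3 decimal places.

0.250

The likelihood of the observed sequence under each hypothesis: P(data | r = 2) = (2/5)(3/4) = 3/10; P(data | r = 3) = (3/5)(2/4) = 3/10; P(data | r = 4) = (4/5)(1/4) = 1/5.
Weighting by the prior gives 1/3 · 3/10 = 1/10, 1/3 · 3/10 = 1/10, 1/3 · 1/5 = 1/15; these sum to 4/15.
By Bayes' rule, P(r = 4 | data) = (1/15) / (4/15) = 1/4.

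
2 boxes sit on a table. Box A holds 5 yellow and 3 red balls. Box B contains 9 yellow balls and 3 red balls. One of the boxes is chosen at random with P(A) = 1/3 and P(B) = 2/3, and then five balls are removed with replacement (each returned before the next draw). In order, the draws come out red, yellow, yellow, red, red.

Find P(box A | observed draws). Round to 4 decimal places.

0.5396

For each hypothesis, P(data | H) works out to: P(data | box A) = (3/8)(5/8)(5/8)(3/8)(3/8) = 0.020599; P(data | box B) = (3/12)(9/12)(9/12)(3/12)(3/12) = 0.0087891.
Weighting by the prior gives 1/3 · 0.020599 = 0.0068665, 2/3 · 0.0087891 = 0.0058594; these sum to 0.012726.
Therefore the posterior P(box A | data) = (0.0068665) / (0.012726) = 0.53957.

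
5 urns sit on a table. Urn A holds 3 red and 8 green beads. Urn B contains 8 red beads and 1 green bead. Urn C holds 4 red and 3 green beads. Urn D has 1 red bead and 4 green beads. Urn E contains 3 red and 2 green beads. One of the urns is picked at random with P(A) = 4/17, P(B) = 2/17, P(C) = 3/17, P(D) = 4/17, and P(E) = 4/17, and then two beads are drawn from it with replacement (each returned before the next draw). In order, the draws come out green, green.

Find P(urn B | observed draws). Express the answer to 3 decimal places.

0.004

For each hypothesis, P(data | H) works out to: P(data | urn A) = (8/11)(8/11) = 0.52893; P(data | urn B) = (1/9)(1/9) = 0.012346; P(data | urn C) = (3/7)(3/7) = 0.18367; P(data | urn D) = (4/5)(4/5) = 0.64; P(data | urn E) = (2/5)(2/5) = 0.16.
Weighting by the prior gives 4/17 · 0.52893 = 0.12445, 2/17 · 0.012346 = 0.0014524, 3/17 · 0.18367 = 0.032413, 4/17 · 0.64 = 0.15059, 4/17 · 0.16 = 0.037647; with total 0.34655.
So P(urn B | data) = (0.0014524) / (0.34655) = 0.0041911.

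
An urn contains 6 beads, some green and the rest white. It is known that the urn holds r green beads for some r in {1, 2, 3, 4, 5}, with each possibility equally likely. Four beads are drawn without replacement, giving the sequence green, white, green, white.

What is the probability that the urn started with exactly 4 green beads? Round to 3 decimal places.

For each hypothesis, P(data | H) works out to: P(data | r = 1) = (1/6)(5/5)(0/4) = 0; P(data | r = 2) = (2/6)(4/5)(1/4)(3/3) = 1/15; P(data | r = 3) = (3/6)(3/5)(2/4)(2/3) = 1/10; P(data | r = 4) = (4/6)(2/5)(3/4)(1/3) = 1/15; P(data | r = 5) = (5/6)(1/5)(4/4)(0/3) = 0.
The prior-weighted likelihoods are 1/5 · 0 = 0, 1/5 · 1/15 = 1/75, 1/5 · 1/10 = 1/50, 1/5 · 1/15 = 1/75, 1/5 · 0 = 0; these sum to 7/150.
Therefore the posterior P(r = 4 | data) = (1/75) / (7/150) = 2/7.

0.286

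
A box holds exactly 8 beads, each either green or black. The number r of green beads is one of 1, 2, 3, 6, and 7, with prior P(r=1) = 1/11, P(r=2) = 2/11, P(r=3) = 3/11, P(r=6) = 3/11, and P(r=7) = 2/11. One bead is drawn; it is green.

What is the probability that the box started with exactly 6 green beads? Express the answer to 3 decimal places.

The likelihood of this draw under each hypothesis: P(data | r = 1) = (1/8) = 1/8; P(data | r = 2) = (2/8) = 1/4; P(data | r = 3) = (3/8) = 3/8; P(data | r = 6) = (6/8) = 3/4; P(data | r = 7) = (7/8) = 7/8.
The prior-weighted likelihoods are 1/11 · 1/8 = 1/88, 2/11 · 1/4 = 1/22, 3/11 · 3/8 = 9/88, 3/11 · 3/4 = 9/44, 2/11 · 7/8 = 7/44; summing to 23/44.
Hence P(r = 6 | data) = (9/44) / (23/44) = 9/23.

0.391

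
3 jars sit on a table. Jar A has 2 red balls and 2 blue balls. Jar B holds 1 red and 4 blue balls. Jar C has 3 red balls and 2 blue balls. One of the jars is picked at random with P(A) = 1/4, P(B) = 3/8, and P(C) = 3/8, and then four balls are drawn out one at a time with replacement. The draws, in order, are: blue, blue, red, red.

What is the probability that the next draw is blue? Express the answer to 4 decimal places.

0.5154

Under each hypothesis, the probability of the observed sequence is: P(data | jar A) = (2/4)(2/4)(2/4)(2/4) = 0.0625; P(data | jar B) = (4/5)(4/5)(1/5)(1/5) = 0.0256; P(data | jar C) = (2/5)(2/5)(3/5)(3/5) = 0.0576.
Multiplying each by its prior: 1/4 · 0.0625 = 0.015625, 3/8 · 0.0256 = 0.0096, 3/8 · 0.0576 = 0.0216; these sum to 0.046825.
Dividing through by the total gives posterior P(jar A | data) = 0.33369, P(jar B | data) = 0.20502, P(jar C | data) = 0.46129.
Averaging over the posterior, P(blue next | data) = (1/2)(0.33369) + (4/5)(0.20502) + (2/5)(0.46129) = 0.51538.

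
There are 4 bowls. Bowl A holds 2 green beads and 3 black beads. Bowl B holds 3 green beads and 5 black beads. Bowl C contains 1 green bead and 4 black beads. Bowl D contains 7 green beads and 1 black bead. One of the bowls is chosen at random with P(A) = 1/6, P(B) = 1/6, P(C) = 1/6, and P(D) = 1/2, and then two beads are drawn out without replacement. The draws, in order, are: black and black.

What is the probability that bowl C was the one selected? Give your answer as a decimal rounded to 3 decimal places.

The likelihood of the observed sequence under each hypothesis: P(data | bowl A) = (3/5)(2/4) = 3/10; P(data | bowl B) = (5/8)(4/7) = 5/14; P(data | bowl C) = (4/5)(3/4) = 3/5; P(data | bowl D) = (1/8)(0/7) = 0.
Multiplying each by its prior: 1/6 · 3/10 = 1/20, 1/6 · 5/14 = 5/84, 1/6 · 3/5 = 1/10, 1/2 · 0 = 0; with total 22/105.
By Bayes' rule, P(bowl C | data) = (1/10) / (22/105) = 21/44.

0.477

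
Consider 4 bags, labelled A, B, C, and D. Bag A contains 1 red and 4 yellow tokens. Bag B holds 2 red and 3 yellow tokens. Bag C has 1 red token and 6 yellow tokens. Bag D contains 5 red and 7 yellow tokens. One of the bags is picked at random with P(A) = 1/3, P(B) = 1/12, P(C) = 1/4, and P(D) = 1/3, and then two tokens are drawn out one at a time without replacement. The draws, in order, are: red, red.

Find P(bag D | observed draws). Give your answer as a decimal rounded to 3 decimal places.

For each hypothesis, P(data | H) works out to: P(data | bag A) = (1/5)(0/4) = 0; P(data | bag B) = (2/5)(1/4) = 0.1; P(data | bag C) = (1/7)(0/6) = 0; P(data | bag D) = (5/12)(4/11) = 0.15152.
Weighting by the prior gives 1/3 · 0 = 0, 1/12 · 0.1 = 0.0083333, 1/4 · 0 = 0, 1/3 · 0.15152 = 0.050505; these sum to 0.058838.
So P(bag D | data) = (0.050505) / (0.058838) = 0.85837.

0.858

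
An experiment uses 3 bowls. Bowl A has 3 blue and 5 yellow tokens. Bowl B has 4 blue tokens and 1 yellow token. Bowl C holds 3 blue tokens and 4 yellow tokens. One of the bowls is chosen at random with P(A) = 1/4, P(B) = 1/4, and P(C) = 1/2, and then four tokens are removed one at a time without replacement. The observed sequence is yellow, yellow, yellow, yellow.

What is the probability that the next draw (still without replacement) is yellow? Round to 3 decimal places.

0.139

The likelihood of the observed sequence under each hypothesis: P(data | bowl A) = (5/8)(4/7)(3/6)(2/5) = 1/14; P(data | bowl B) = (1/5)(0/4) = 0; P(data | bowl C) = (4/7)(3/6)(2/5)(1/4) = 1/35.
Multiplying each by its prior: 1/4 · 1/14 = 1/56, 1/4 · 0 = 0, 1/2 · 1/35 = 1/70; summing to 9/280.
Dividing through by the total gives posterior P(bowl A | data) = 5/9, P(bowl B | data) = 0, P(bowl C | data) = 4/9.
The predictive probability is P(yellow next | data) = (1/4)(5/9) + (0)(4/9) = 5/36.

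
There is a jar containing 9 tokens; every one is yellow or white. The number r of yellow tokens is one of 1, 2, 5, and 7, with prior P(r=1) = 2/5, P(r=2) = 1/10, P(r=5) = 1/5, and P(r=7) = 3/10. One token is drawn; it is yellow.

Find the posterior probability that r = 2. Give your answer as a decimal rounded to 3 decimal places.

0.054

Under each hypothesis, the probability of this draw is: P(data | r = 1) = (1/9) = 1/9; P(data | r = 2) = (2/9) = 2/9; P(data | r = 5) = (5/9) = 5/9; P(data | r = 7) = (7/9) = 7/9.
Weighting by the prior gives 2/5 · 1/9 = 2/45, 1/10 · 2/9 = 1/45, 1/5 · 5/9 = 1/9, 3/10 · 7/9 = 7/30; with total 37/90.
By Bayes' rule, P(r = 2 | data) = (1/45) / (37/90) = 2/37.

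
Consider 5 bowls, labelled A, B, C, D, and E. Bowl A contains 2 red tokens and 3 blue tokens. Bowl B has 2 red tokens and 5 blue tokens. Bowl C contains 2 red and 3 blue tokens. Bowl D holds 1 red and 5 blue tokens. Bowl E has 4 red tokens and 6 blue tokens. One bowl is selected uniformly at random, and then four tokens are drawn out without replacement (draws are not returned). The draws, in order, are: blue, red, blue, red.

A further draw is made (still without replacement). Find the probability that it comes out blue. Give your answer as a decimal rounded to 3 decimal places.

For each hypothesis, P(data | H) works out to: P(data | bowl A) = (3/5)(2/4)(2/3)(1/2) = 0.1; P(data | bowl B) = (5/7)(2/6)(4/5)(1/4) = 0.047619; P(data | bowl C) = (3/5)(2/4)(2/3)(1/2) = 0.1; P(data | bowl D) = (5/6)(1/5)(4/4)(0/3) = 0; P(data | bowl E) = (6/10)(4/9)(5/8)(3/7) = 0.071429.
The prior-weighted likelihoods are 1/5 · 0.1 = 0.02, 1/5 · 0.047619 = 0.0095238, 1/5 · 0.1 = 0.02, 1/5 · 0 = 0, 1/5 · 0.071429 = 0.014286; with total 0.06381.
Normalising, the posterior is P(bowl A | data) = 0.31343, P(bowl B | data) = 0.14925, P(bowl C | data) = 0.31343, P(bowl D | data) = 0, P(bowl E | data) = 0.22388.
The predictive probability is P(blue next | data) = (1)(0.31343) + (1)(0.14925) + (1)(0.31343) + (2/3)(0.22388) = 0.92537.

0.925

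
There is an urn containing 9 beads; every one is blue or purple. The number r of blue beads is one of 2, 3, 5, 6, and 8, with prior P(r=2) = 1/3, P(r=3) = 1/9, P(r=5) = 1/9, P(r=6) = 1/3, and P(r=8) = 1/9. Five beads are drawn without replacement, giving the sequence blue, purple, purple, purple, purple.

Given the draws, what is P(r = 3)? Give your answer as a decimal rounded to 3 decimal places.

0.173

Under each hypothesis, the probability of the observed sequence is: P(data | r = 2) = (2/9)(7/8)(6/7)(5/6)(4/5) = 0.11111; P(data | r = 3) = (3/9)(6/8)(5/7)(4/6)(3/5) = 0.071429; P(data | r = 5) = (5/9)(4/8)(3/7)(2/6)(1/5) = 0.0079365; P(data | r = 6) = (6/9)(3/8)(2/7)(1/6)(0/5) = 0; P(data | r = 8) = (8/9)(1/8)(0/7) = 0.
Multiplying each by its prior: 1/3 · 0.11111 = 0.037037, 1/9 · 0.071429 = 0.0079365, 1/9 · 0.0079365 = 0.00088183, 1/3 · 0 = 0, 1/9 · 0 = 0; summing to 0.045855.
By Bayes' rule, P(r = 3 | data) = (0.0079365) / (0.045855) = 0.17308.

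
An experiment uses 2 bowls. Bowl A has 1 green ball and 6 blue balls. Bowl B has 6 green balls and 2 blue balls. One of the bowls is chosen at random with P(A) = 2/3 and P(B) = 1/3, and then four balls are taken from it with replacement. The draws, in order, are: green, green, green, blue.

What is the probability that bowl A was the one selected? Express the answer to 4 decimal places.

Under each hypothesis, the probability of the observed sequence is: P(data | bowl A) = (1/7)(1/7)(1/7)(6/7) = 0.002499; P(data | bowl B) = (6/8)(6/8)(6/8)(2/8) = 0.10547.
Weighting by the prior gives 2/3 · 0.002499 = 0.001666, 1/3 · 0.10547 = 0.035156; these sum to 0.036822.
Therefore the posterior P(bowl A | data) = (0.001666) / (0.036822) = 0.045244.

0.0452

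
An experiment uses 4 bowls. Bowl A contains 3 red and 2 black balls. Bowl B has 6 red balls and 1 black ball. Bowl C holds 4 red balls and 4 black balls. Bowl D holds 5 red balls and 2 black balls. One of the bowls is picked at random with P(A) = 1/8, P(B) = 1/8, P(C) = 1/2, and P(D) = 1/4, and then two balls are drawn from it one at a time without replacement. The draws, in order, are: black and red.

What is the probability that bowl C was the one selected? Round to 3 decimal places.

The likelihood of the observed sequence under each hypothesis: P(data | bowl A) = (2/5)(3/4) = 0.3; P(data | bowl B) = (1/7)(6/6) = 0.14286; P(data | bowl C) = (4/8)(4/7) = 0.28571; P(data | bowl D) = (2/7)(5/6) = 0.2381.
Weighting by the prior gives 1/8 · 0.3 = 0.0375, 1/8 · 0.14286 = 0.017857, 1/2 · 0.28571 = 0.14286, 1/4 · 0.2381 = 0.059524; these sum to 0.25774.
By Bayes' rule, P(bowl C | data) = (0.14286) / (0.25774) = 0.55427.

0.554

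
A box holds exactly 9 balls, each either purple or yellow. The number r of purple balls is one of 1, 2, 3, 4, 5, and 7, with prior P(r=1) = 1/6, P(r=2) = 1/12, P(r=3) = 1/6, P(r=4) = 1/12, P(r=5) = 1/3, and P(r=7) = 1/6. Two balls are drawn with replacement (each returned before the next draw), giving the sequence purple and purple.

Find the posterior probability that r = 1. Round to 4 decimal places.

Compute the likelihood of the observed sequence for each case: P(data | r = 1) = (1/9)(1/9) = 1/81; P(data | r = 2) = (2/9)(2/9) = 4/81; P(data | r = 3) = (3/9)(3/9) = 1/9; P(data | r = 4) = (4/9)(4/9) = 16/81; P(data | r = 5) = (5/9)(5/9) = 25/81; P(data | r = 7) = (7/9)(7/9) = 49/81.
Multiplying each by its prior: 1/6 · 1/81 = 1/486, 1/12 · 4/81 = 1/243, 1/6 · 1/9 = 1/54, 1/12 · 16/81 = 4/243, 1/3 · 25/81 = 25/243, 1/6 · 49/81 = 49/486; these sum to 119/486.
Hence P(r = 1 | data) = (1/486) / (119/486) = 1/119.

0.0084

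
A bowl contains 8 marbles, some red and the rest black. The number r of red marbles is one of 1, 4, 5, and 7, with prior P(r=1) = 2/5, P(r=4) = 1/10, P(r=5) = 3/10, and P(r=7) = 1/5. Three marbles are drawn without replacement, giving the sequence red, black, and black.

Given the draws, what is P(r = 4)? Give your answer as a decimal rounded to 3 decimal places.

Under each hypothesis, the probability of the observed sequence is: P(data | r = 1) = (1/8)(7/7)(6/6) = 1/8; P(data | r = 4) = (4/8)(4/7)(3/6) = 1/7; P(data | r = 5) = (5/8)(3/7)(2/6) = 5/56; P(data | r = 7) = (7/8)(1/7)(0/6) = 0.
Multiplying each by its prior: 2/5 · 1/8 = 1/20, 1/10 · 1/7 = 1/70, 3/10 · 5/56 = 3/112, 1/5 · 0 = 0; these sum to 51/560.
Therefore the posterior P(r = 4 | data) = (1/70) / (51/560) = 8/51.

0.157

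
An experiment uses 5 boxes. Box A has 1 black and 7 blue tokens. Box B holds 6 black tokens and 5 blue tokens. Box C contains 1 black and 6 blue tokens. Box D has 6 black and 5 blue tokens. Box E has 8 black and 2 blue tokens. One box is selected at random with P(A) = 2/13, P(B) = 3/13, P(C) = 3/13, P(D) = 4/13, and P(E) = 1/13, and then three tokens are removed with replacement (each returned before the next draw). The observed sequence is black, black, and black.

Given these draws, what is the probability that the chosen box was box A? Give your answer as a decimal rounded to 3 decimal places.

Compute the likelihood of the observed sequence for each case: P(data | box A) = (1/8)(1/8)(1/8) = 0.0019531; P(data | box B) = (6/11)(6/11)(6/11) = 0.16228; P(data | box C) = (1/7)(1/7)(1/7) = 0.0029155; P(data | box D) = (6/11)(6/11)(6/11) = 0.16228; P(data | box E) = (8/10)(8/10)(8/10) = 0.512.
Multiplying each by its prior: 2/13 · 0.0019531 = 0.00030048, 3/13 · 0.16228 = 0.03745, 3/13 · 0.0029155 = 0.0006728, 4/13 · 0.16228 = 0.049934, 1/13 · 0.512 = 0.039385; these sum to 0.12774.
So P(box A | data) = (0.00030048) / (0.12774) = 0.0023523.

0.002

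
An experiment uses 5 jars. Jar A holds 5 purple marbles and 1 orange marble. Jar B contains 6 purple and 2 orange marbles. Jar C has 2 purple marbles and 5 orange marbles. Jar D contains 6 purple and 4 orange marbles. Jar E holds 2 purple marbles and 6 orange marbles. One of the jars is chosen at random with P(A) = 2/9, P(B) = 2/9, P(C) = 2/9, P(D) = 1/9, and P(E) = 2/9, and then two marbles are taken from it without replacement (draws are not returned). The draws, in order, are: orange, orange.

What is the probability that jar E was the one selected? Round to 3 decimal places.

Under each hypothesis, the probability of the observed sequence is: P(data | jar A) = (1/6)(0/5) = 0; P(data | jar B) = (2/8)(1/7) = 1/28; P(data | jar C) = (5/7)(4/6) = 10/21; P(data | jar D) = (4/10)(3/9) = 2/15; P(data | jar E) = (6/8)(5/7) = 15/28.
Multiplying each by its prior: 2/9 · 0 = 0, 2/9 · 1/28 = 1/126, 2/9 · 10/21 = 20/189, 1/9 · 2/15 = 2/135, 2/9 · 15/28 = 5/42; summing to 26/105.
Therefore the posterior P(jar E | data) = (5/42) / (26/105) = 25/52.

0.481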